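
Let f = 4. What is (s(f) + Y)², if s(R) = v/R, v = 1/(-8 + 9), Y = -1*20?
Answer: 6241/16 ≈ 390.06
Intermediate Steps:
Y = -20
v = 1 (v = 1/1 = 1)
s(R) = 1/R
(s(f) + Y)² = (1/4 - 20)² = (¼ - 20)² = (-79/4)² = 6241/16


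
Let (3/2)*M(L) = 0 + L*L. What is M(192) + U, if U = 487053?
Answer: 511629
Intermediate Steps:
M(L) = 2*L²/3 (M(L) = 2*(0 + L*L)/3 = 2*(0 + L²)/3 = 2*L²/3)
M(192) + U = (⅔)*192² + 487053 = (⅔)*36864 + 487053 = 24576 + 487053 = 511629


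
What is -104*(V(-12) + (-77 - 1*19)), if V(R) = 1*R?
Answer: 11232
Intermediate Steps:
V(R) = R
-104*(V(-12) + (-77 - 1*19)) = -104*(-12 + (-77 - 1*19)) = -104*(-12 + (-77 - 19)) = -104*(-12 - 96) = -104*(-108) = 11232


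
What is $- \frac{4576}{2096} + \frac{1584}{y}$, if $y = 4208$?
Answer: $- \frac{62249}{34453} \approx -1.8068$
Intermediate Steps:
$- \frac{4576}{2096} + \frac{1584}{y} = - \frac{4576}{2096} + \frac{1584}{4208} = \left(-4576\right) \frac{1}{2096} + 1584 \cdot \frac{1}{4208} = - \frac{286}{131} + \frac{99}{263} = - \frac{62249}{34453}$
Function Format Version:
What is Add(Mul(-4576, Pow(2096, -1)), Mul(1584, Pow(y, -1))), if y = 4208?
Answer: Rational(-62249, 34453) ≈ -1.8068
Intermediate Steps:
Add(Mul(-4576, Pow(2096, -1)), Mul(1584, Pow(y, -1))) = Add(Mul(-4576, Pow(2096, -1)), Mul(1584, Pow(4208, -1))) = Add(Mul(-4576, Rational(1, 2096)), Mul(1584, Rational(1, 4208))) = Add(Rational(-286, 131), Rational(99, 263)) = Rational(-62249, 34453)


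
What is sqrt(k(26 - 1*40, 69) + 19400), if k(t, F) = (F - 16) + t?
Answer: sqrt(19439) ≈ 139.42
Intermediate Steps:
k(t, F) = -16 + F + t (k(t, F) = (-16 + F) + t = -16 + F + t)
sqrt(k(26 - 1*40, 69) + 19400) = sqrt((-16 + 69 + (26 - 1*40)) + 19400) = sqrt((-16 + 69 + (26 - 40)) + 19400) = sqrt((-16 + 69 - 14) + 19400) = sqrt(39 + 19400) = sqrt(19439)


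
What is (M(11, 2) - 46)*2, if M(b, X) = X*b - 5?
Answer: -58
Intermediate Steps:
M(b, X) = -5 + X*b
(M(11, 2) - 46)*2 = ((-5 + 2*11) - 46)*2 = ((-5 + 22) - 46)*2 = (17 - 46)*2 = -29*2 = -58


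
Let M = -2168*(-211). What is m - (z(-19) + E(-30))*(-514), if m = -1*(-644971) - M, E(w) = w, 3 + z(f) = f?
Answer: 160795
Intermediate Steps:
z(f) = -3 + f
M = 457448
m = 187523 (m = -1*(-644971) - 1*457448 = 644971 - 457448 = 187523)
m - (z(-19) + E(-30))*(-514) = 187523 - ((-3 - 19) - 30)*(-514) = 187523 - (-22 - 30)*(-514) = 187523 - (-52)*(-514) = 187523 - 1*26728 = 187523 - 26728 = 160795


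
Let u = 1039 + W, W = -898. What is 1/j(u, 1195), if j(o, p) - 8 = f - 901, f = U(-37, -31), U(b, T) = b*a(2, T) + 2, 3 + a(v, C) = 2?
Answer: -1/854 ≈ -0.0011710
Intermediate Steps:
a(v, C) = -1 (a(v, C) = -3 + 2 = -1)
U(b, T) = 2 - b (U(b, T) = b*(-1) + 2 = -b + 2 = 2 - b)
f = 39 (f = 2 - 1*(-37) = 2 + 37 = 39)
u = 141 (u = 1039 - 898 = 141)
j(o, p) = -854 (j(o, p) = 8 + (39 - 901) = 8 - 862 = -854)
1/j(u, 1195) = 1/(-854) = -1/854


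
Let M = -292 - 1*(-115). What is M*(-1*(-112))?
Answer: -19824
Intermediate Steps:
M = -177 (M = -292 + 115 = -177)
M*(-1*(-112)) = -(-177)*(-112) = -177*112 = -19824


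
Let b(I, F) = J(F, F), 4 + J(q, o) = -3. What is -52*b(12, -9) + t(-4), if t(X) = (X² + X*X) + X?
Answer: 392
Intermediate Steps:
J(q, o) = -7 (J(q, o) = -4 - 3 = -7)
b(I, F) = -7
t(X) = X + 2*X² (t(X) = (X² + X²) + X = 2*X² + X = X + 2*X²)
-52*b(12, -9) + t(-4) = -52*(-7) - 4*(1 + 2*(-4)) = 364 - 4*(1 - 8) = 364 - 4*(-7) = 364 + 28 = 392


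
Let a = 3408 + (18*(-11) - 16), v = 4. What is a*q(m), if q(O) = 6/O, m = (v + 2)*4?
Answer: 1597/2 ≈ 798.50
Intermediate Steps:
a = 3194 (a = 3408 + (-198 - 16) = 3408 - 214 = 3194)
m = 24 (m = (4 + 2)*4 = 6*4 = 24)
a*q(m) = 3194*(6/24) = 3194*(6*(1/24)) = 3194*(¼) = 1597/2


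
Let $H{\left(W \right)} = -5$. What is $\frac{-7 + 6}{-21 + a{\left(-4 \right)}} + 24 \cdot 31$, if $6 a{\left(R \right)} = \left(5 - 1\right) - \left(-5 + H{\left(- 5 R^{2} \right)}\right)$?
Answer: $\frac{41667}{56} \approx 744.05$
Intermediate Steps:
$a{\left(R \right)} = \frac{7}{3}$ ($a{\left(R \right)} = \frac{\left(5 - 1\right) + \left(5 - -5\right)}{6} = \frac{4 + \left(5 + 5\right)}{6} = \frac{4 + 10}{6} = \frac{1}{6} \cdot 14 = \frac{7}{3}$)
$\frac{-7 + 6}{-21 + a{\left(-4 \right)}} + 24 \cdot 31 = \frac{-7 + 6}{-21 + \frac{7}{3}} + 24 \cdot 31 = - \frac{1}{- \frac{56}{3}} + 744 = \left(-1\right) \left(- \frac{3}{56}\right) + 744 = \frac{3}{56} + 744 = \frac{41667}{56}$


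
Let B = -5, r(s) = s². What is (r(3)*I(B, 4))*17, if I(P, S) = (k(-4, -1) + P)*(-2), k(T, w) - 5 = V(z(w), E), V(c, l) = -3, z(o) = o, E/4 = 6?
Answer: 918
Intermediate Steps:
E = 24 (E = 4*6 = 24)
k(T, w) = 2 (k(T, w) = 5 - 3 = 2)
I(P, S) = -4 - 2*P (I(P, S) = (2 + P)*(-2) = -4 - 2*P)
(r(3)*I(B, 4))*17 = (3²*(-4 - 2*(-5)))*17 = (9*(-4 + 10))*17 = (9*6)*17 = 54*17 = 918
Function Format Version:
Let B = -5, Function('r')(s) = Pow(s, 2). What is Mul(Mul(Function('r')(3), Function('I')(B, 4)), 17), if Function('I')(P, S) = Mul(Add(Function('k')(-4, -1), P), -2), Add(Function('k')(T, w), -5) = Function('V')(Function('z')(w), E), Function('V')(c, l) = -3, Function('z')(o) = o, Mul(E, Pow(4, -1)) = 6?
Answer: 918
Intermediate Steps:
E = 24 (E = Mul(4, 6) = 24)
Function('k')(T, w) = 2 (Function('k')(T, w) = Add(5, -3) = 2)
Function('I')(P, S) = Add(-4, Mul(-2, P)) (Function('I')(P, S) = Mul(Add(2, P), -2) = Add(-4, Mul(-2, P)))
Mul(Mul(Function('r')(3), Function('I')(B, 4)), 17) = Mul(Mul(Pow(3, 2), Add(-4, Mul(-2, -5))), 17) = Mul(Mul(9, Add(-4, 10)), 17) = Mul(Mul(9, 6), 17) = Mul(54, 17) = 918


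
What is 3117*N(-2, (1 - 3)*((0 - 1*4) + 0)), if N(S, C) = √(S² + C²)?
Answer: 6234*√17 ≈ 25703.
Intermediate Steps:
N(S, C) = √(C² + S²)
3117*N(-2, (1 - 3)*((0 - 1*4) + 0)) = 3117*√(((1 - 3)*((0 - 1*4) + 0))² + (-2)²) = 3117*√((-2*((0 - 4) + 0))² + 4) = 3117*√((-2*(-4 + 0))² + 4) = 3117*√((-2*(-4))² + 4) = 3117*√(8² + 4) = 3117*√(64 + 4) = 3117*√68 = 3117*(2*√17) = 6234*√17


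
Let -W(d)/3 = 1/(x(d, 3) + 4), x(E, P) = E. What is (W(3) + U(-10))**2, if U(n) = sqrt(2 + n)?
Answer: (3 - 14*I*sqrt(2))**2/49 ≈ -7.8163 - 2.4244*I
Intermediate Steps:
W(d) = -3/(4 + d) (W(d) = -3/(d + 4) = -3/(4 + d))
(W(3) + U(-10))**2 = (-3/(4 + 3) + sqrt(2 - 10))**2 = (-3/7 + sqrt(-8))**2 = (-3*1/7 + 2*I*sqrt(2))**2 = (-3/7 + 2*I*sqrt(2))**2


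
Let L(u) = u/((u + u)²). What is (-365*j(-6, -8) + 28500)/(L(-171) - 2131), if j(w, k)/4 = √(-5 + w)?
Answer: -3898800/291521 + 199728*I*√11/291521 ≈ -13.374 + 2.2723*I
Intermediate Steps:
j(w, k) = 4*√(-5 + w)
L(u) = 1/(4*u) (L(u) = u/((2*u)²) = u/((4*u²)) = u*(1/(4*u²)) = 1/(4*u))
(-365*j(-6, -8) + 28500)/(L(-171) - 2131) = (-1460*√(-5 - 6) + 28500)/((¼)/(-171) - 2131) = (-1460*√(-11) + 28500)/((¼)*(-1/171) - 2131) = (-1460*I*√11 + 28500)/(-1/684 - 2131) = (-1460*I*√11 + 28500)/(-1457605/684) = (-1460*I*√11 + 28500)*(-684/1457605) = (28500 - 1460*I*√11)*(-684/1457605) = -3898800/291521 + 199728*I*√11/291521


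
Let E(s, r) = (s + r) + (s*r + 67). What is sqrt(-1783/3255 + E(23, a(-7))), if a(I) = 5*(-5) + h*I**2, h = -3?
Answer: I*sqrt(42788514615)/3255 ≈ 63.55*I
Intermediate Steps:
a(I) = -25 - 3*I**2 (a(I) = 5*(-5) - 3*I**2 = -25 - 3*I**2)
E(s, r) = 67 + r + s + r*s (E(s, r) = (r + s) + (r*s + 67) = (r + s) + (67 + r*s) = 67 + r + s + r*s)
sqrt(-1783/3255 + E(23, a(-7))) = sqrt(-1783/3255 + (67 + (-25 - 3*(-7)**2) + 23 + (-25 - 3*(-7)**2)*23)) = sqrt(-1783*1/3255 + (67 + (-25 - 3*49) + 23 + (-25 - 3*49)*23)) = sqrt(-1783/3255 + (67 + (-25 - 147) + 23 + (-25 - 147)*23)) = sqrt(-1783/3255 + (67 - 172 + 23 - 172*23)) = sqrt(-1783/3255 + (67 - 172 + 23 - 3956)) = sqrt(-1783/3255 - 4038) = sqrt(-13145473/3255) = I*sqrt(42788514615)/3255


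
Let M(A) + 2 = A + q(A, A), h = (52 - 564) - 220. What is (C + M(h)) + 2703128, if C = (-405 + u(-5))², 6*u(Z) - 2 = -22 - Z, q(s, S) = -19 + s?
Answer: 11470797/4 ≈ 2.8677e+6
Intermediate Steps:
u(Z) = -10/3 - Z/6 (u(Z) = ⅓ + (-22 - Z)/6 = ⅓ + (-11/3 - Z/6) = -10/3 - Z/6)
h = -732 (h = -512 - 220 = -732)
M(A) = -21 + 2*A (M(A) = -2 + (A + (-19 + A)) = -2 + (-19 + 2*A) = -21 + 2*A)
C = 664225/4 (C = (-405 + (-10/3 - ⅙*(-5)))² = (-405 + (-10/3 + ⅚))² = (-405 - 5/2)² = (-815/2)² = 664225/4 ≈ 1.6606e+5)
(C + M(h)) + 2703128 = (664225/4 + (-21 + 2*(-732))) + 2703128 = (664225/4 + (-21 - 1464)) + 2703128 = (664225/4 - 1485) + 2703128 = 658285/4 + 2703128 = 11470797/4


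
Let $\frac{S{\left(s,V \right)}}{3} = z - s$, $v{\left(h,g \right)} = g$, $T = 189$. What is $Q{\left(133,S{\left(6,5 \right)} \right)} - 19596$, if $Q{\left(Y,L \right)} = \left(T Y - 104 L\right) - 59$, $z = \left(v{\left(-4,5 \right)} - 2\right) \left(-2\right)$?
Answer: $9226$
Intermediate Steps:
$z = -6$ ($z = \left(5 - 2\right) \left(-2\right) = 3 \left(-2\right) = -6$)
$S{\left(s,V \right)} = -18 - 3 s$ ($S{\left(s,V \right)} = 3 \left(-6 - s\right) = -18 - 3 s$)
$Q{\left(Y,L \right)} = -59 - 104 L + 189 Y$ ($Q{\left(Y,L \right)} = \left(189 Y - 104 L\right) - 59 = \left(- 104 L + 189 Y\right) - 59 = -59 - 104 L + 189 Y$)
$Q{\left(133,S{\left(6,5 \right)} \right)} - 19596 = \left(-59 - 104 \left(-18 - 18\right) + 189 \cdot 133\right) - 19596 = \left(-59 - 104 \left(-18 - 18\right) + 25137\right) - 19596 = \left(-59 - -3744 + 25137\right) - 19596 = \left(-59 + 3744 + 25137\right) - 19596 = 28822 - 19596 = 9226$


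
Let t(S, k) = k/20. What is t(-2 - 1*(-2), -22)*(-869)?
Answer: 9559/10 ≈ 955.90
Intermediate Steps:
t(S, k) = k/20 (t(S, k) = k*(1/20) = k/20)
t(-2 - 1*(-2), -22)*(-869) = ((1/20)*(-22))*(-869) = -11/10*(-869) = 9559/10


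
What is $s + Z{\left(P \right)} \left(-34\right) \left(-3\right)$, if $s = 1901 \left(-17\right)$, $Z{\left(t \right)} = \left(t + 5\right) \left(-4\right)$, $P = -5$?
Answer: $-32317$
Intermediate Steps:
$Z{\left(t \right)} = -20 - 4 t$ ($Z{\left(t \right)} = \left(5 + t\right) \left(-4\right) = -20 - 4 t$)
$s = -32317$
$s + Z{\left(P \right)} \left(-34\right) \left(-3\right) = -32317 + \left(-20 - -20\right) \left(-34\right) \left(-3\right) = -32317 + \left(-20 + 20\right) \left(-34\right) \left(-3\right) = -32317 + 0 \left(-34\right) \left(-3\right) = -32317 + 0 \left(-3\right) = -32317 + 0 = -32317$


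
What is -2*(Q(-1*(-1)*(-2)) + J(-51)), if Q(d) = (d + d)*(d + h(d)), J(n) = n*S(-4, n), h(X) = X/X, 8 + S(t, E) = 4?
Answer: -416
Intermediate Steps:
S(t, E) = -4 (S(t, E) = -8 + 4 = -4)
h(X) = 1
J(n) = -4*n (J(n) = n*(-4) = -4*n)
Q(d) = 2*d*(1 + d) (Q(d) = (d + d)*(d + 1) = (2*d)*(1 + d) = 2*d*(1 + d))
-2*(Q(-1*(-1)*(-2)) + J(-51)) = -2*(2*(-1*(-1)*(-2))*(1 - 1*(-1)*(-2)) - 4*(-51)) = -2*(2*(1*(-2))*(1 + 1*(-2)) + 204) = -2*(2*(-2)*(1 - 2) + 204) = -2*(2*(-2)*(-1) + 204) = -2*(4 + 204) = -2*208 = -416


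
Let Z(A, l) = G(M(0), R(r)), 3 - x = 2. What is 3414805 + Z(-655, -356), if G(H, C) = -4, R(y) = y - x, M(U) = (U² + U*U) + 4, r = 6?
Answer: 3414801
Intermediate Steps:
M(U) = 4 + 2*U² (M(U) = (U² + U²) + 4 = 2*U² + 4 = 4 + 2*U²)
x = 1 (x = 3 - 1*2 = 3 - 2 = 1)
R(y) = -1 + y (R(y) = y - 1*1 = y - 1 = -1 + y)
Z(A, l) = -4
3414805 + Z(-655, -356) = 3414805 - 4 = 3414801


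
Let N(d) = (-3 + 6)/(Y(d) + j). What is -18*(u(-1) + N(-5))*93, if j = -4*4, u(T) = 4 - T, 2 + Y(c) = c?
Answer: -187488/23 ≈ -8151.6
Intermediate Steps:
Y(c) = -2 + c
j = -16
N(d) = 3/(-18 + d) (N(d) = (-3 + 6)/((-2 + d) - 16) = 3/(-18 + d))
-18*(u(-1) + N(-5))*93 = -18*((4 - 1*(-1)) + 3/(-18 - 5))*93 = -18*((4 + 1) + 3/(-23))*93 = -18*(5 + 3*(-1/23))*93 = -18*(5 - 3/23)*93 = -18*112/23*93 = -2016/23*93 = -187488/23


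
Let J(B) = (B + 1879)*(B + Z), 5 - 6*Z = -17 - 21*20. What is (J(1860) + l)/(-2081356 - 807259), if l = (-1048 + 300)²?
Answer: -23368451/8665845 ≈ -2.6966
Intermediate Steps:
Z = 221/3 (Z = ⅚ - (-17 - 21*20)/6 = ⅚ - (-17 - 420)/6 = ⅚ - ⅙*(-437) = ⅚ + 437/6 = 221/3 ≈ 73.667)
l = 559504 (l = (-748)² = 559504)
J(B) = (1879 + B)*(221/3 + B) (J(B) = (B + 1879)*(B + 221/3) = (1879 + B)*(221/3 + B))
(J(1860) + l)/(-2081356 - 807259) = ((415259/3 + 1860² + (5858/3)*1860) + 559504)/(-2081356 - 807259) = ((415259/3 + 3459600 + 3631960) + 559504)/(-2888615) = (21689939/3 + 559504)*(-1/2888615) = (23368451/3)*(-1/2888615) = -23368451/8665845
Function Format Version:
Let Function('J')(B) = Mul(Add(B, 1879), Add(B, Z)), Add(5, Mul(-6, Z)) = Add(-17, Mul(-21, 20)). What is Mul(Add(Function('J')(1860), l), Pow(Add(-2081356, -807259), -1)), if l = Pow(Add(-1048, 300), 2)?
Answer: Rational(-23368451, 8665845) ≈ -2.6966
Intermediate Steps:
Z = Rational(221, 3) (Z = Add(Rational(5, 6), Mul(Rational(-1, 6), Add(-17, Mul(-21, 20)))) = Add(Rational(5, 6), Mul(Rational(-1, 6), Add(-17, -420))) = Add(Rational(5, 6), Mul(Rational(-1, 6), -437)) = Add(Rational(5, 6), Rational(437, 6)) = Rational(221, 3) ≈ 73.667)
l = 559504 (l = Pow(-748, 2) = 559504)
Function('J')(B) = Mul(Add(1879, B), Add(Rational(221, 3), B)) (Function('J')(B) = Mul(Add(B, 1879), Add(B, Rational(221, 3))) = Mul(Add(1879, B), Add(Rational(221, 3), B)))
Mul(Add(Function('J')(1860), l), Pow(Add(-2081356, -807259), -1)) = Mul(Add(Add(Rational(415259, 3), Pow(1860, 2), Mul(Rational(5858, 3), 1860)), 559504), Pow(Add(-2081356, -807259), -1)) = Mul(Add(Add(Rational(415259, 3), 3459600, 3631960), 559504), Pow(-2888615, -1)) = Mul(Add(Rational(21689939, 3), 559504), Rational(-1, 2888615)) = Mul(Rational(23368451, 3), Rational(-1, 2888615)) = Rational(-23368451, 8665845)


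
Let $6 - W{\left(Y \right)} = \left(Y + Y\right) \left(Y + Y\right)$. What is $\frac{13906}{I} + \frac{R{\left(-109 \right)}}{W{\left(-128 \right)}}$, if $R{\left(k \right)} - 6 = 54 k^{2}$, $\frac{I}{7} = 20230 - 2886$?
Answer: $- \frac{3849084223}{397793312} \approx -9.6761$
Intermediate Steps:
$W{\left(Y \right)} = 6 - 4 Y^{2}$ ($W{\left(Y \right)} = 6 - \left(Y + Y\right) \left(Y + Y\right) = 6 - 2 Y 2 Y = 6 - 4 Y^{2}$)
$I = 121408$ ($I = 7 \left(20230 - 2886\right) = 7 \cdot 17344 = 121408$)
$R{\left(k \right)} = 6 + 54 k^{2}$
$\frac{13906}{I} + \frac{R{\left(-109 \right)}}{W{\left(-128 \right)}} = \frac{13906}{121408} + \frac{6 + 54 \left(-109\right)^{2}}{6 - 4 \left(-128\right)^{2}} = 13906 \cdot \frac{1}{121408} + \frac{6 + 54 \cdot 11881}{6 - 65536} = \frac{6953}{60704} + \frac{6 + 641574}{6 - 65536} = \frac{6953}{60704} + \frac{641580}{-65530} = \frac{6953}{60704} + 641580 \left(- \frac{1}{65530}\right) = \frac{6953}{60704} - \frac{64158}{6553} = - \frac{3849084223}{397793312}$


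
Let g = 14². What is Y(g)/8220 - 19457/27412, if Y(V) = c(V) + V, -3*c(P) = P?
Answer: -117266029/168994980 ≈ -0.69390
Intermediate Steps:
g = 196
c(P) = -P/3
Y(V) = 2*V/3 (Y(V) = -V/3 + V = 2*V/3)
Y(g)/8220 - 19457/27412 = ((⅔)*196)/8220 - 19457/27412 = (392/3)*(1/8220) - 19457*1/27412 = 98/6165 - 19457/27412 = -117266029/168994980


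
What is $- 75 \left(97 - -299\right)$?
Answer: $-29700$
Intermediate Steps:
$- 75 \left(97 - -299\right) = - 75 \left(97 + 299\right) = \left(-75\right) 396 = -29700$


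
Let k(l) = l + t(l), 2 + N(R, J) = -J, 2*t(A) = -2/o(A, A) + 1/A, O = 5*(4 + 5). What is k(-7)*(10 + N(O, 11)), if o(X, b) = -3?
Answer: 283/14 ≈ 20.214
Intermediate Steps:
O = 45 (O = 5*9 = 45)
t(A) = 1/3 + 1/(2*A) (t(A) = (-2/(-3) + 1/A)/2 = (-2*(-1/3) + 1/A)/2 = (2/3 + 1/A)/2 = 1/3 + 1/(2*A))
N(R, J) = -2 - J
k(l) = l + (3 + 2*l)/(6*l)
k(-7)*(10 + N(O, 11)) = (1/3 - 7 + (1/2)/(-7))*(10 + (-2 - 1*11)) = (1/3 - 7 + (1/2)*(-1/7))*(10 + (-2 - 11)) = (1/3 - 7 - 1/14)*(10 - 13) = -283/42*(-3) = 283/14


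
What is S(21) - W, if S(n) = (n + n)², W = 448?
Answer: 1316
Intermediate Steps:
S(n) = 4*n² (S(n) = (2*n)² = 4*n²)
S(21) - W = 4*21² - 1*448 = 4*441 - 448 = 1764 - 448 = 1316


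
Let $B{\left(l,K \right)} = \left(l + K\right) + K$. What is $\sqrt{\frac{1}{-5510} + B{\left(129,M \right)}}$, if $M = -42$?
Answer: $\frac{\sqrt{1366198990}}{5510} \approx 6.7082$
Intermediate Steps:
$B{\left(l,K \right)} = l + 2 K$ ($B{\left(l,K \right)} = \left(K + l\right) + K = l + 2 K$)
$\sqrt{\frac{1}{-5510} + B{\left(129,M \right)}} = \sqrt{\frac{1}{-5510} + \left(129 + 2 \left(-42\right)\right)} = \sqrt{- \frac{1}{5510} + \left(129 - 84\right)} = \sqrt{- \frac{1}{5510} + 45} = \sqrt{\frac{247949}{5510}} = \frac{\sqrt{1366198990}}{5510}$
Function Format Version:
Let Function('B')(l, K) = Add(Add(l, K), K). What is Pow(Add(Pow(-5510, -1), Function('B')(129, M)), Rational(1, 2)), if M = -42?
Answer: Mul(Rational(1, 5510), Pow(1366198990, Rational(1, 2))) ≈ 6.7082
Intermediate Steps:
Function('B')(l, K) = Add(l, Mul(2, K)) (Function('B')(l, K) = Add(Add(K, l), K) = Add(l, Mul(2, K)))
Pow(Add(Pow(-5510, -1), Function('B')(129, M)), Rational(1, 2)) = Pow(Add(Pow(-5510, -1), Add(129, Mul(2, -42))), Rational(1, 2)) = Pow(Add(Rational(-1, 5510), Add(129, -84)), Rational(1, 2)) = Pow(Add(Rational(-1, 5510), 45), Rational(1, 2)) = Pow(Rational(247949, 5510), Rational(1, 2)) = Mul(Rational(1, 5510), Pow(1366198990, Rational(1, 2)))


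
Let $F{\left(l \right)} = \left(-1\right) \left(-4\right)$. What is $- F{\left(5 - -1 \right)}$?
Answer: $-4$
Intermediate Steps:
$F{\left(l \right)} = 4$
$- F{\left(5 - -1 \right)} = \left(-1\right) 4 = -4$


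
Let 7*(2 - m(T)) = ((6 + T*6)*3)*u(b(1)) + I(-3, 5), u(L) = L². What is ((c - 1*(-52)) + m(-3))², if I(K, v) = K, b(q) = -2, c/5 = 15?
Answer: 22500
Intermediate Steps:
c = 75 (c = 5*15 = 75)
m(T) = -55/7 - 72*T/7 (m(T) = 2 - (((6 + T*6)*3)*(-2)² - 3)/7 = 2 - (((6 + 6*T)*3)*4 - 3)/7 = 2 - ((18 + 18*T)*4 - 3)/7 = 2 - ((72 + 72*T) - 3)/7 = 2 - (69 + 72*T)/7 = 2 + (-69/7 - 72*T/7) = -55/7 - 72*T/7)
((c - 1*(-52)) + m(-3))² = ((75 - 1*(-52)) + (-55/7 - 72/7*(-3)))² = ((75 + 52) + (-55/7 + 216/7))² = (127 + 23)² = 150² = 22500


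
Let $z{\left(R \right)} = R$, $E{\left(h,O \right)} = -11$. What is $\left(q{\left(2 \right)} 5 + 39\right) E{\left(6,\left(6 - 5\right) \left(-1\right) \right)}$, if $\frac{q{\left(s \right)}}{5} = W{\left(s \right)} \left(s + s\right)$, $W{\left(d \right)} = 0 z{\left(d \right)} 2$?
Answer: $-429$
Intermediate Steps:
$W{\left(d \right)} = 0$ ($W{\left(d \right)} = 0 d 2 = 0 \cdot 2 = 0$)
$q{\left(s \right)} = 0$ ($q{\left(s \right)} = 5 \cdot 0 \left(s + s\right) = 5 \cdot 0 \cdot 2 s = 5 \cdot 0 = 0$)
$\left(q{\left(2 \right)} 5 + 39\right) E{\left(6,\left(6 - 5\right) \left(-1\right) \right)} = \left(0 \cdot 5 + 39\right) \left(-11\right) = \left(0 + 39\right) \left(-11\right) = 39 \left(-11\right) = -429$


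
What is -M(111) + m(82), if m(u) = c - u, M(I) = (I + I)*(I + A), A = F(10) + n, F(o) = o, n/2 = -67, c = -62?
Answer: 2742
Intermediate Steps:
n = -134 (n = 2*(-67) = -134)
A = -124 (A = 10 - 134 = -124)
M(I) = 2*I*(-124 + I) (M(I) = (I + I)*(I - 124) = (2*I)*(-124 + I) = 2*I*(-124 + I))
m(u) = -62 - u
-M(111) + m(82) = -2*111*(-124 + 111) + (-62 - 1*82) = -2*111*(-13) + (-62 - 82) = -1*(-2886) - 144 = 2886 - 144 = 2742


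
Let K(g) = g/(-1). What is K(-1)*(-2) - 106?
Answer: -108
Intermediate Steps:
K(g) = -g (K(g) = g*(-1) = -g)
K(-1)*(-2) - 106 = -1*(-1)*(-2) - 106 = 1*(-2) - 106 = -2 - 106 = -108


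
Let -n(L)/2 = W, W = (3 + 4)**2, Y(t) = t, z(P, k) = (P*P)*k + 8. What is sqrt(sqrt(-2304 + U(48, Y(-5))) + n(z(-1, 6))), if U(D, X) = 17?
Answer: sqrt(-98 + I*sqrt(2287)) ≈ 2.3501 + 10.175*I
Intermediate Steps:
z(P, k) = 8 + k*P**2 (z(P, k) = P**2*k + 8 = k*P**2 + 8 = 8 + k*P**2)
W = 49 (W = 7**2 = 49)
n(L) = -98 (n(L) = -2*49 = -98)
sqrt(sqrt(-2304 + U(48, Y(-5))) + n(z(-1, 6))) = sqrt(sqrt(-2304 + 17) - 98) = sqrt(sqrt(-2287) - 98) = sqrt(I*sqrt(2287) - 98) = sqrt(-98 + I*sqrt(2287))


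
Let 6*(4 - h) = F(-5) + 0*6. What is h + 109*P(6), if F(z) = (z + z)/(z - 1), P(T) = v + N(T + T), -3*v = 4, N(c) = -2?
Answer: -6473/18 ≈ -359.61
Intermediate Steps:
v = -4/3 (v = -⅓*4 = -4/3 ≈ -1.3333)
P(T) = -10/3 (P(T) = -4/3 - 2 = -10/3)
F(z) = 2*z/(-1 + z) (F(z) = (2*z)/(-1 + z) = 2*z/(-1 + z))
h = 67/18 (h = 4 - (2*(-5)/(-1 - 5) + 0*6)/6 = 4 - (2*(-5)/(-6) + 0)/6 = 4 - (2*(-5)*(-⅙) + 0)/6 = 4 - (5/3 + 0)/6 = 4 - ⅙*5/3 = 4 - 5/18 = 67/18 ≈ 3.7222)
h + 109*P(6) = 67/18 + 109*(-10/3) = 67/18 - 1090/3 = -6473/18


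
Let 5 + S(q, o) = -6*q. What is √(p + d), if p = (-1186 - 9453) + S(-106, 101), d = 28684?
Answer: 2*√4669 ≈ 136.66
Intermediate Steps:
S(q, o) = -5 - 6*q
p = -10008 (p = (-1186 - 9453) + (-5 - 6*(-106)) = -10639 + (-5 + 636) = -10639 + 631 = -10008)
√(p + d) = √(-10008 + 28684) = √18676 = 2*√4669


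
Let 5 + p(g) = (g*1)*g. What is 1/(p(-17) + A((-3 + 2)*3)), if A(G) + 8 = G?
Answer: 1/273 ≈ 0.0036630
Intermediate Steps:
A(G) = -8 + G
p(g) = -5 + g² (p(g) = -5 + (g*1)*g = -5 + g*g = -5 + g²)
1/(p(-17) + A((-3 + 2)*3)) = 1/((-5 + (-17)²) + (-8 + (-3 + 2)*3)) = 1/((-5 + 289) + (-8 - 1*3)) = 1/(284 + (-8 - 3)) = 1/(284 - 11) = 1/273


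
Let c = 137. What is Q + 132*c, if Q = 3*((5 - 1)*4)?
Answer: 18132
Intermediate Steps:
Q = 48 (Q = 3*(4*4) = 3*16 = 48)
Q + 132*c = 48 + 132*137 = 48 + 18084 = 18132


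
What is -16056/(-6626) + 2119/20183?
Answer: 169049371/66866279 ≈ 2.5282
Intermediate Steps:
-16056/(-6626) + 2119/20183 = -16056*(-1/6626) + 2119*(1/20183) = 8028/3313 + 2119/20183 = 169049371/66866279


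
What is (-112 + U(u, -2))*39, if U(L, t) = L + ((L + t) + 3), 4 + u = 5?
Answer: -4251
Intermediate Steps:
u = 1 (u = -4 + 5 = 1)
U(L, t) = 3 + t + 2*L (U(L, t) = L + (3 + L + t) = 3 + t + 2*L)
(-112 + U(u, -2))*39 = (-112 + (3 - 2 + 2*1))*39 = (-112 + (3 - 2 + 2))*39 = (-112 + 3)*39 = -109*39 = -4251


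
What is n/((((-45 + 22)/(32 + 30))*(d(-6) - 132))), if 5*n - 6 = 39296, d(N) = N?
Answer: 1218362/7935 ≈ 153.54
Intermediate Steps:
n = 39302/5 (n = 6/5 + (1/5)*39296 = 6/5 + 39296/5 = 39302/5 ≈ 7860.4)
n/((((-45 + 22)/(32 + 30))*(d(-6) - 132))) = 39302/(5*((((-45 + 22)/(32 + 30))*(-6 - 132)))) = 39302/(5*((-23/62*(-138)))) = 39302/(5*(1587/31)) = (39302/5)*(31/1587) = 1218362/7935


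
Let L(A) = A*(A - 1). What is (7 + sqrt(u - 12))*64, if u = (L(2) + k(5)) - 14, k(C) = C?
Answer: 448 + 64*I*sqrt(19) ≈ 448.0 + 278.97*I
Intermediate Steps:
L(A) = A*(-1 + A)
u = -7 (u = (2*(-1 + 2) + 5) - 14 = (2*1 + 5) - 14 = (2 + 5) - 14 = 7 - 14 = -7)
(7 + sqrt(u - 12))*64 = (7 + sqrt(-7 - 12))*64 = (7 + sqrt(-19))*64 = (7 + I*sqrt(19))*64 = 448 + 64*I*sqrt(19)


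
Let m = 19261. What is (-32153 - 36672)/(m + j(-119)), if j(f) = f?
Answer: -68825/19142 ≈ -3.5955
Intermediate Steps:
(-32153 - 36672)/(m + j(-119)) = (-32153 - 36672)/(19261 - 119) = -68825/19142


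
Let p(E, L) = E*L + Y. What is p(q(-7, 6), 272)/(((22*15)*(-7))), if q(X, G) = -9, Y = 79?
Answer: 2369/2310 ≈ 1.0255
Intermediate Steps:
p(E, L) = 79 + E*L (p(E, L) = E*L + 79 = 79 + E*L)
p(q(-7, 6), 272)/(((22*15)*(-7))) = (79 - 9*272)/(((22*15)*(-7))) = (79 - 2448)/((330*(-7))) = -2369/(-2310) = -2369*(-1/2310) = 2369/2310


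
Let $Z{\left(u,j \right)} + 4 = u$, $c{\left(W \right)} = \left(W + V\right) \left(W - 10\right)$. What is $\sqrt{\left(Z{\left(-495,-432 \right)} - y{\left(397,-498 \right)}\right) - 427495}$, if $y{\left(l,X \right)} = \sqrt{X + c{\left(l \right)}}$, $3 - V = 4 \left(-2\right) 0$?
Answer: $\sqrt{-427994 - \sqrt{154302}} \approx 654.51 i$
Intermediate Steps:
$V = 3$ ($V = 3 - 4 \left(-2\right) 0 = 3 - \left(-8\right) 0 = 3 - 0 = 3 + 0 = 3$)
$c{\left(W \right)} = \left(-10 + W\right) \left(3 + W\right)$ ($c{\left(W \right)} = \left(W + 3\right) \left(W - 10\right) = \left(3 + W\right) \left(-10 + W\right) = \left(-10 + W\right) \left(3 + W\right)$)
$Z{\left(u,j \right)} = -4 + u$
$y{\left(l,X \right)} = \sqrt{-30 + X + l^{2} - 7 l}$ ($y{\left(l,X \right)} = \sqrt{X - \left(30 - l^{2} + 7 l\right)} = \sqrt{-30 + X + l^{2} - 7 l}$)
$\sqrt{\left(Z{\left(-495,-432 \right)} - y{\left(397,-498 \right)}\right) - 427495} = \sqrt{\left(\left(-4 - 495\right) - \sqrt{-30 - 498 + 397^{2} - 2779}\right) - 427495} = \sqrt{\left(-499 - \sqrt{-30 - 498 + 157609 - 2779}\right) - 427495} = \sqrt{\left(-499 - \sqrt{154302}\right) - 427495} = \sqrt{-427994 - \sqrt{154302}}$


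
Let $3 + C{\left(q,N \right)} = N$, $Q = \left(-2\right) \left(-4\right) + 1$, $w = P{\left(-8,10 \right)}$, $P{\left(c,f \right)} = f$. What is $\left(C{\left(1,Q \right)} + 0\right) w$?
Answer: $60$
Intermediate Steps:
$w = 10$
$Q = 9$ ($Q = 8 + 1 = 9$)
$C{\left(q,N \right)} = -3 + N$
$\left(C{\left(1,Q \right)} + 0\right) w = \left(\left(-3 + 9\right) + 0\right) 10 = \left(6 + 0\right) 10 = 6 \cdot 10 = 60$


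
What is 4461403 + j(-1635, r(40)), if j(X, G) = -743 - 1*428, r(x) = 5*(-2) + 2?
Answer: 4460232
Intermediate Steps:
r(x) = -8 (r(x) = -10 + 2 = -8)
j(X, G) = -1171 (j(X, G) = -743 - 428 = -1171)
4461403 + j(-1635, r(40)) = 4461403 - 1171 = 4460232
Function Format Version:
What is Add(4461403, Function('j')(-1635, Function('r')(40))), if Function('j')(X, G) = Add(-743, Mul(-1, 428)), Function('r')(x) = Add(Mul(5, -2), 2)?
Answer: 4460232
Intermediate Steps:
Function('r')(x) = -8 (Function('r')(x) = Add(-10, 2) = -8)
Function('j')(X, G) = -1171 (Function('j')(X, G) = Add(-743, -428) = -1171)
Add(4461403, Function('j')(-1635, Function('r')(40))) = Add(4461403, -1171) = 4460232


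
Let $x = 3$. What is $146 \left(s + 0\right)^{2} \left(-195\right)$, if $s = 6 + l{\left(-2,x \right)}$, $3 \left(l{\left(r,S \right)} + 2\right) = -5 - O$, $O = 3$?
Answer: $- \frac{151840}{3} \approx -50613.0$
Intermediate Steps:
$l{\left(r,S \right)} = - \frac{14}{3}$ ($l{\left(r,S \right)} = -2 + \frac{-5 - 3}{3} = -2 + \frac{1}{3} \left(-8\right) = -2 - \frac{8}{3} = - \frac{14}{3}$)
$s = \frac{4}{3}$ ($s = 6 - \frac{14}{3} = \frac{4}{3} \approx 1.3333$)
$146 \left(s + 0\right)^{2} \left(-195\right) = 146 \left(\frac{4}{3} + 0\right)^{2} \left(-195\right) = 146 \left(\frac{4}{3}\right)^{2} \left(-195\right) = 146 \cdot \frac{16}{9} \left(-195\right) = \frac{2336}{9} \left(-195\right) = - \frac{151840}{3}$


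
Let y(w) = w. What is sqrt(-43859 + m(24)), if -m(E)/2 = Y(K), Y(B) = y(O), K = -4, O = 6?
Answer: I*sqrt(43871) ≈ 209.45*I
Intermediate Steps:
Y(B) = 6
m(E) = -12 (m(E) = -2*6 = -12)
sqrt(-43859 + m(24)) = sqrt(-43859 - 12) = sqrt(-43871) = I*sqrt(43871)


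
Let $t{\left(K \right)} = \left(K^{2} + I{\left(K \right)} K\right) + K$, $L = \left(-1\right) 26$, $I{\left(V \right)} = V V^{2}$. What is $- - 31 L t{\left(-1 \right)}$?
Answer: $-806$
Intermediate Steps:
$I{\left(V \right)} = V^{3}$
$L = -26$
$t{\left(K \right)} = K + K^{2} + K^{4}$ ($t{\left(K \right)} = \left(K^{2} + K^{3} K\right) + K = \left(K^{2} + K^{4}\right) + K = K + K^{2} + K^{4}$)
$- - 31 L t{\left(-1 \right)} = - \left(-31\right) \left(-26\right) \left(- (1 - 1 + \left(-1\right)^{3})\right) = - 806 \left(- (1 - 1 - 1)\right) = - 806 \left(\left(-1\right) \left(-1\right)\right) = - 806 \cdot 1 = \left(-1\right) 806 = -806$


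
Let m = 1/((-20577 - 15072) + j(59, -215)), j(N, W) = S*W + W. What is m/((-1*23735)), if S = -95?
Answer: 1/366444665 ≈ 2.7289e-9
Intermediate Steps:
j(N, W) = -94*W (j(N, W) = -95*W + W = -94*W)
m = -1/15439 (m = 1/((-20577 - 15072) - 94*(-215)) = 1/(-35649 + 20210) = 1/(-15439) = -1/15439 ≈ -6.4771e-5)
m/((-1*23735)) = -1/(15439*((-1*23735))) = -1/15439/(-23735) = -1/15439*(-1/23735) = 1/366444665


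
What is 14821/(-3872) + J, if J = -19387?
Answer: -75081285/3872 ≈ -19391.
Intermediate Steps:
14821/(-3872) + J = 14821/(-3872) - 19387 = 14821*(-1/3872) - 19387 = -14821/3872 - 19387 = -75081285/3872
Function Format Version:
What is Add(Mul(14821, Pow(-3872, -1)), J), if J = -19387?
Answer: Rational(-75081285, 3872) ≈ -19391.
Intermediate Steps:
Add(Mul(14821, Pow(-3872, -1)), J) = Add(Mul(14821, Pow(-3872, -1)), -19387) = Add(Mul(14821, Rational(-1, 3872)), -19387) = Add(Rational(-14821, 3872), -19387) = Rational(-75081285, 3872)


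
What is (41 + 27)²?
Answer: 4624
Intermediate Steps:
(41 + 27)² = 68² = 4624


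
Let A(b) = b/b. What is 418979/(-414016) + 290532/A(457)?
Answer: 120284477533/414016 ≈ 2.9053e+5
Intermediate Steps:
A(b) = 1
418979/(-414016) + 290532/A(457) = 418979/(-414016) + 290532/1 = 418979*(-1/414016) + 290532*1 = -418979/414016 + 290532 = 120284477533/414016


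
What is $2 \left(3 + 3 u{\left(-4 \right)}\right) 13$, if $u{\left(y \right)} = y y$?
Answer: $1326$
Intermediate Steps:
$u{\left(y \right)} = y^{2}$
$2 \left(3 + 3 u{\left(-4 \right)}\right) 13 = 2 \left(3 + 3 \left(-4\right)^{2}\right) 13 = 2 \left(3 + 3 \cdot 16\right) 13 = 2 \left(3 + 48\right) 13 = 2 \cdot 51 \cdot 13 = 102 \cdot 13 = 1326$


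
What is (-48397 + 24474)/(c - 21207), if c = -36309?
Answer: 23923/57516 ≈ 0.41594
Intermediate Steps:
(-48397 + 24474)/(c - 21207) = (-48397 + 24474)/(-36309 - 21207) = -23923/(-57516) = -23923*(-1/57516) = 23923/57516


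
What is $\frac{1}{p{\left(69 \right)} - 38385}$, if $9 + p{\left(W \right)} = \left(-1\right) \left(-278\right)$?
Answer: $- \frac{1}{38116} \approx -2.6236 \cdot 10^{-5}$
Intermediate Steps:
$p{\left(W \right)} = 269$ ($p{\left(W \right)} = -9 - -278 = -9 + 278 = 269$)
$\frac{1}{p{\left(69 \right)} - 38385} = \frac{1}{269 - 38385} = \frac{1}{-38116} = - \frac{1}{38116}$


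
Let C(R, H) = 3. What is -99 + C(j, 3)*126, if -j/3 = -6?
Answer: 279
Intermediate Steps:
j = 18 (j = -3*(-6) = 18)
-99 + C(j, 3)*126 = -99 + 3*126 = -99 + 378 = 279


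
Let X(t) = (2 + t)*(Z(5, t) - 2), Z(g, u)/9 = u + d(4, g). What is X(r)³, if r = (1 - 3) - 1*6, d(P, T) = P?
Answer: 11852352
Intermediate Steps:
r = -8 (r = -2 - 6 = -8)
Z(g, u) = 36 + 9*u (Z(g, u) = 9*(u + 4) = 9*(4 + u) = 36 + 9*u)
X(t) = (2 + t)*(34 + 9*t) (X(t) = (2 + t)*((36 + 9*t) - 2) = (2 + t)*(34 + 9*t))
X(r)³ = (68 + 9*(-8)² + 52*(-8))³ = (68 + 9*64 - 416)³ = (68 + 576 - 416)³ = 228³ = 11852352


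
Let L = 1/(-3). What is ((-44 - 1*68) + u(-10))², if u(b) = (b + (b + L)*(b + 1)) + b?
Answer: 1521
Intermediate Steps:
L = -⅓ ≈ -0.33333
u(b) = 2*b + (1 + b)*(-⅓ + b) (u(b) = (b + (b - ⅓)*(b + 1)) + b = (b + (-⅓ + b)*(1 + b)) + b = (b + (1 + b)*(-⅓ + b)) + b = 2*b + (1 + b)*(-⅓ + b))
((-44 - 1*68) + u(-10))² = ((-44 - 1*68) + (-⅓ + (-10)² + (8/3)*(-10)))² = ((-44 - 68) + (-⅓ + 100 - 80/3))² = (-112 + 73)² = (-39)² = 1521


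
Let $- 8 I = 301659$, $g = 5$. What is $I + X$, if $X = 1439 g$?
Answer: $- \frac{244099}{8} \approx -30512.0$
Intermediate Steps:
$I = - \frac{301659}{8}$ ($I = \left(- \frac{1}{8}\right) 301659 = - \frac{301659}{8} \approx -37707.0$)
$X = 7195$ ($X = 1439 \cdot 5 = 7195$)
$I + X = - \frac{301659}{8} + 7195 = - \frac{244099}{8}$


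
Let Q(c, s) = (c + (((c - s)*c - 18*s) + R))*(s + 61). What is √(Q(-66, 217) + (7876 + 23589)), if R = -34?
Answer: √4110281 ≈ 2027.4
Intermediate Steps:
Q(c, s) = (61 + s)*(-34 + c - 18*s + c*(c - s)) (Q(c, s) = (c + (((c - s)*c - 18*s) - 34))*(s + 61) = (c + ((c*(c - s) - 18*s) - 34))*(61 + s) = (c + ((-18*s + c*(c - s)) - 34))*(61 + s) = (c + (-34 - 18*s + c*(c - s)))*(61 + s) = (-34 + c - 18*s + c*(c - s))*(61 + s) = (61 + s)*(-34 + c - 18*s + c*(c - s)))
√(Q(-66, 217) + (7876 + 23589)) = √((-2074 - 1132*217 - 18*217² + 61*(-66) + 61*(-66)² + 217*(-66)² - 1*(-66)*217² - 60*(-66)*217) + (7876 + 23589)) = √((-2074 - 245644 - 18*47089 - 4026 + 61*4356 + 217*4356 - 1*(-66)*47089 + 859320) + 31465) = √((-2074 - 245644 - 847602 - 4026 + 265716 + 945252 + 3107874 + 859320) + 31465) = √(4078816 + 31465) = √4110281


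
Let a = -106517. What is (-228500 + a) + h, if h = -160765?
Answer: -495782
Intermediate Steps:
(-228500 + a) + h = (-228500 - 106517) - 160765 = -335017 - 160765 = -495782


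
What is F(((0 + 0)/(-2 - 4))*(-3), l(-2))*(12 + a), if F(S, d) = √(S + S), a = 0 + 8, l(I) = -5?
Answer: 0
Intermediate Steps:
a = 8
F(S, d) = √2*√S (F(S, d) = √(2*S) = √2*√S)
F(((0 + 0)/(-2 - 4))*(-3), l(-2))*(12 + a) = (√2*√(((0 + 0)/(-2 - 4))*(-3)))*(12 + 8) = (√2*√((0/(-6))*(-3)))*20 = (√2*√((0*(-⅙))*(-3)))*20 = (√2*√(0*(-3)))*20 = (√2*√0)*20 = (√2*0)*20 = 0*20 = 0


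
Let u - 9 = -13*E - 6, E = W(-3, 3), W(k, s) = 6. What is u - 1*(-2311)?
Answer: 2236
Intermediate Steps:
E = 6
u = -75 (u = 9 + (-13*6 - 6) = 9 + (-78 - 6) = 9 - 84 = -75)
u - 1*(-2311) = -75 - 1*(-2311) = -75 + 2311 = 2236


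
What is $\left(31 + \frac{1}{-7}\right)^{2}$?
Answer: $\frac{46656}{49} \approx 952.16$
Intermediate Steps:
$\left(31 + \frac{1}{-7}\right)^{2} = \left(31 - \frac{1}{7}\right)^{2} = \left(\frac{216}{7}\right)^{2} = \frac{46656}{49}$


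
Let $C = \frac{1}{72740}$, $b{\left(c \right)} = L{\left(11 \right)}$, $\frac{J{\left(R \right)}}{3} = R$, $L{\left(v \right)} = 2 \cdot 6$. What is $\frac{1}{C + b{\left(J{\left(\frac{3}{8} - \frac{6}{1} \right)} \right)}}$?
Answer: $\frac{72740}{872881} \approx 0.083333$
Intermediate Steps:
$L{\left(v \right)} = 12$
$J{\left(R \right)} = 3 R$
$b{\left(c \right)} = 12$
$C = \frac{1}{72740} \approx 1.3748 \cdot 10^{-5}$
$\frac{1}{C + b{\left(J{\left(\frac{3}{8} - \frac{6}{1} \right)} \right)}} = \frac{1}{\frac{1}{72740} + 12} = \frac{1}{\frac{872881}{72740}} = \frac{72740}{872881}$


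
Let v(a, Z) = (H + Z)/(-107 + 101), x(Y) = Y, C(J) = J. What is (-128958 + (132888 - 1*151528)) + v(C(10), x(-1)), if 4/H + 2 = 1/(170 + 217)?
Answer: -684557203/4638 ≈ -1.4760e+5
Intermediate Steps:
H = -1548/773 (H = 4/(-2 + 1/(170 + 217)) = 4/(-2 + 1/387) = 4/(-773/387) = 4*(-387/773) = -1548/773 ≈ -2.0026)
v(a, Z) = 258/773 - Z/6 (v(a, Z) = (-1548/773 + Z)/(-107 + 101) = (-1548/773 + Z)/(-6) = (-1548/773 + Z)*(-⅙) = 258/773 - Z/6)
(-128958 + (132888 - 1*151528)) + v(C(10), x(-1)) = (-128958 + (132888 - 1*151528)) + (258/773 - ⅙*(-1)) = (-128958 + (132888 - 151528)) + (258/773 + ⅙) = (-128958 - 18640) + 2321/4638 = -147598 + 2321/4638 = -684557203/4638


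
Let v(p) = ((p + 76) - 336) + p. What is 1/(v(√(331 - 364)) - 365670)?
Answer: -182965/66952382516 - I*√33/66952382516 ≈ -2.7328e-6 - 8.5801e-11*I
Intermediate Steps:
v(p) = -260 + 2*p (v(p) = ((76 + p) - 336) + p = (-260 + p) + p = -260 + 2*p)
1/(v(√(331 - 364)) - 365670) = 1/((-260 + 2*√(331 - 364)) - 365670) = 1/((-260 + 2*√(-33)) - 365670) = 1/((-260 + 2*(I*√33)) - 365670) = 1/((-260 + 2*I*√33) - 365670) = 1/(-365930 + 2*I*√33)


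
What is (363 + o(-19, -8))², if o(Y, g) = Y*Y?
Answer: 524176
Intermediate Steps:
o(Y, g) = Y²
(363 + o(-19, -8))² = (363 + (-19)²)² = (363 + 361)² = 724² = 524176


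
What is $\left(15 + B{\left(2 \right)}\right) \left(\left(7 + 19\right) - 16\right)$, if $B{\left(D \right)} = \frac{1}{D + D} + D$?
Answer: $\frac{345}{2} \approx 172.5$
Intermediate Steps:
$B{\left(D \right)} = D + \frac{1}{2 D}$ ($B{\left(D \right)} = \frac{1}{2 D} + D = D + \frac{1}{2 D}$)
$\left(15 + B{\left(2 \right)}\right) \left(\left(7 + 19\right) - 16\right) = \left(15 + \left(2 + \frac{1}{2 \cdot 2}\right)\right) \left(\left(7 + 19\right) - 16\right) = \left(15 + \left(2 + \frac{1}{2} \cdot \frac{1}{2}\right)\right) \left(26 - 16\right) = \left(15 + \left(2 + \frac{1}{4}\right)\right) 10 = \left(15 + \frac{9}{4}\right) 10 = \frac{69}{4} \cdot 10 = \frac{345}{2}$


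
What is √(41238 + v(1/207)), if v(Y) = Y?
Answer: √196334141/69 ≈ 203.07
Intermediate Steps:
√(41238 + v(1/207)) = √(41238 + 1/207) = √(8536267/207) = √196334141/69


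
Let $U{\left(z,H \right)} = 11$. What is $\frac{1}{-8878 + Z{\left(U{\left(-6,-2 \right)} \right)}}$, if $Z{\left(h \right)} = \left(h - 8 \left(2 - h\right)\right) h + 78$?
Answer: $- \frac{1}{7887} \approx -0.00012679$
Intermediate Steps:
$Z{\left(h \right)} = 78 + h \left(-16 + 9 h\right)$ ($Z{\left(h \right)} = \left(h + \left(-16 + 8 h\right)\right) h + 78 = \left(-16 + 9 h\right) h + 78 = h \left(-16 + 9 h\right) + 78 = 78 + h \left(-16 + 9 h\right)$)
$\frac{1}{-8878 + Z{\left(U{\left(-6,-2 \right)} \right)}} = \frac{1}{-8878 + \left(78 - 176 + 9 \cdot 11^{2}\right)} = \frac{1}{-8878 + \left(78 - 176 + 9 \cdot 121\right)} = \frac{1}{-8878 + \left(78 - 176 + 1089\right)} = \frac{1}{-8878 + 991} = \frac{1}{-7887} = - \frac{1}{7887}$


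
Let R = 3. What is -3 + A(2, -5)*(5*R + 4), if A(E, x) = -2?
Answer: -41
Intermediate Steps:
-3 + A(2, -5)*(5*R + 4) = -3 - 2*(5*3 + 4) = -3 - 2*(15 + 4) = -3 - 2*19 = -3 - 38 = -41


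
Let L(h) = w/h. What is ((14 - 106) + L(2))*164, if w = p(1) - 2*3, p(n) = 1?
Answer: -15498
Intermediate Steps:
w = -5 (w = 1 - 2*3 = 1 - 6 = -5)
L(h) = -5/h
((14 - 106) + L(2))*164 = ((14 - 106) - 5/2)*164 = (-92 - 5*½)*164 = (-92 - 5/2)*164 = -189/2*164 = -15498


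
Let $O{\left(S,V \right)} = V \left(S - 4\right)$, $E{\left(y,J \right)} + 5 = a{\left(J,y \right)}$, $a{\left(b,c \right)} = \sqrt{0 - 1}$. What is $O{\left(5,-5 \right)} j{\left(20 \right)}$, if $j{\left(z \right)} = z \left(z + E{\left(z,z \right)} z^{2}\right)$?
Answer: $198000 - 40000 i \approx 1.98 \cdot 10^{5} - 40000.0 i$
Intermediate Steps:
$a{\left(b,c \right)} = i$ ($a{\left(b,c \right)} = \sqrt{-1} = i$)
$E{\left(y,J \right)} = -5 + i$
$j{\left(z \right)} = z \left(z + z^{2} \left(-5 + i\right)\right)$ ($j{\left(z \right)} = z \left(z + \left(-5 + i\right) z^{2}\right) = z \left(z + z^{2} \left(-5 + i\right)\right)$)
$O{\left(S,V \right)} = V \left(-4 + S\right)$
$O{\left(5,-5 \right)} j{\left(20 \right)} = - 5 \left(-4 + 5\right) 20^{2} \left(1 - 20 \left(5 - i\right)\right) = \left(-5\right) 1 \cdot 400 \left(1 - \left(100 - 20 i\right)\right) = - 5 \cdot 400 \left(-99 + 20 i\right) = - 5 \left(-39600 + 8000 i\right) = 198000 - 40000 i$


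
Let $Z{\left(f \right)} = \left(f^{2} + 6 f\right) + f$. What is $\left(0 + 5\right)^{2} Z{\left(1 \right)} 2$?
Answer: $400$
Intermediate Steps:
$Z{\left(f \right)} = f^{2} + 7 f$
$\left(0 + 5\right)^{2} Z{\left(1 \right)} 2 = \left(0 + 5\right)^{2} \cdot 1 \left(7 + 1\right) 2 = 5^{2} \cdot 1 \cdot 8 \cdot 2 = 25 \cdot 8 \cdot 2 = 200 \cdot 2 = 400$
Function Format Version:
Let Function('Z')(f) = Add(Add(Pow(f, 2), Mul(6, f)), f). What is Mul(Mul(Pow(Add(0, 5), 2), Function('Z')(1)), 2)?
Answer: 400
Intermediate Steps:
Function('Z')(f) = Add(Pow(f, 2), Mul(7, f))
Mul(Mul(Pow(Add(0, 5), 2), Function('Z')(1)), 2) = Mul(Mul(Pow(Add(0, 5), 2), Mul(1, Add(7, 1))), 2) = Mul(Mul(Pow(5, 2), Mul(1, 8)), 2) = Mul(Mul(25, 8), 2) = Mul(200, 2) = 400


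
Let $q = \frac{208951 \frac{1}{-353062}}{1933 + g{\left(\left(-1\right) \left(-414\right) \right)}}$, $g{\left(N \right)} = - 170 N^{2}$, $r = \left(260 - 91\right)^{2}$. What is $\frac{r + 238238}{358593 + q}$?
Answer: $\frac{2744454061134394206}{3688702038405022393} \approx 0.74402$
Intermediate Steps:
$r = 28561$ ($r = 169^{2} = 28561$)
$q = \frac{208951}{10286598004994}$ ($q = \frac{208951 \frac{1}{-353062}}{1933 - 170 \left(\left(-1\right) \left(-414\right)\right)^{2}} = \frac{208951 \left(- \frac{1}{353062}\right)}{1933 - 170 \cdot 414^{2}} = - \frac{208951}{353062 \left(1933 - 29137320\right)} = - \frac{208951}{353062 \left(-29135387\right)} = \left(- \frac{208951}{353062}\right) \left(- \frac{1}{29135387}\right) = \frac{208951}{10286598004994} \approx 2.0313 \cdot 10^{-8}$)
$\frac{r + 238238}{358593 + q} = \frac{28561 + 238238}{358593 + \frac{208951}{10286598004994}} = \frac{266799}{\frac{3688702038405022393}{10286598004994}} = 266799 \cdot \frac{10286598004994}{3688702038405022393} = \frac{2744454061134394206}{3688702038405022393}$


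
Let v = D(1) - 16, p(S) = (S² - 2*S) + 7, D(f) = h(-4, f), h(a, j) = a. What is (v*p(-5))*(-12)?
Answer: 10080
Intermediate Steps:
D(f) = -4
p(S) = 7 + S² - 2*S
v = -20 (v = -4 - 16 = -20)
(v*p(-5))*(-12) = -20*(7 + (-5)² - 2*(-5))*(-12) = -20*(7 + 25 + 10)*(-12) = -20*42*(-12) = -840*(-12) = 10080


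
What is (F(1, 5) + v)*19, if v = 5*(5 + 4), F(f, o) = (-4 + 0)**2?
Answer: 1159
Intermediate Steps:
F(f, o) = 16 (F(f, o) = (-4)**2 = 16)
v = 45 (v = 5*9 = 45)
(F(1, 5) + v)*19 = (16 + 45)*19 = 61*19 = 1159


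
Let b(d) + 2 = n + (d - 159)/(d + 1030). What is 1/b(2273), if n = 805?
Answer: 3303/2654423 ≈ 0.0012443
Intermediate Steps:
b(d) = 803 + (-159 + d)/(1030 + d) (b(d) = -2 + (805 + (d - 159)/(d + 1030)) = -2 + (805 + (-159 + d)/(1030 + d)) = 803 + (-159 + d)/(1030 + d))
1/b(2273) = 1/((826931 + 804*2273)/(1030 + 2273)) = 1/((826931 + 1827492)/3303) = 1/((1/3303)*2654423) = 1/(2654423/3303) = 3303/2654423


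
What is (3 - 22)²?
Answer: 361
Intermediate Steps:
(3 - 22)² = (-19)² = 361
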